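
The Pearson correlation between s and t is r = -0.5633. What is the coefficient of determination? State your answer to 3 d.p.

r² = (-0.5633)² = 0.317

0.317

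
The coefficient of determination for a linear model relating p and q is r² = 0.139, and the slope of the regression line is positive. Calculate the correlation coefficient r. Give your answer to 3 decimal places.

0.373

|r| = √0.139 = 0.373
The association is positive, so r = 0.373.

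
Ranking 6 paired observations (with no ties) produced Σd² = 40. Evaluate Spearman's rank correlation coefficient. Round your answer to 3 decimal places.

ρ = 1 − 6Σd² / [n(n²−1)] = 1 − 6×40 / (6×35)
  = 1 − 240/210 = 1 − 1.1429 ≈ -0.143

-0.143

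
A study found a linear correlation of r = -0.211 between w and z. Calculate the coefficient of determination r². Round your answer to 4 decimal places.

0.0445

r² = (-0.211)² = 0.0445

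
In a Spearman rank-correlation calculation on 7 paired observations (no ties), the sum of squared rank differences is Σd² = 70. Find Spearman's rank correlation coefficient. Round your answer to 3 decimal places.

ρ = 1 − 6Σd² / [n(n²−1)] = 1 − 6×70 / (7×48)
  = 1 − 420/336 = 1 − 1.2500 ≈ -0.250

-0.250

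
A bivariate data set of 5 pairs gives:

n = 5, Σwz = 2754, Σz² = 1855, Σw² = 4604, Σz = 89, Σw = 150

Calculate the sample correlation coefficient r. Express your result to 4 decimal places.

0.5005

r = (nΣwz − ΣwΣz) / √[(nΣw² − (Σw)²)(nΣz² − (Σz)²)]
Numerator: 5×2754 − 150×89 = 420
Denominator: √[(23020 − 22500)(9275 − 7921)] = √[520 × 1354] = 839.0948
r = 420 / 839.0948 ≈ 0.5005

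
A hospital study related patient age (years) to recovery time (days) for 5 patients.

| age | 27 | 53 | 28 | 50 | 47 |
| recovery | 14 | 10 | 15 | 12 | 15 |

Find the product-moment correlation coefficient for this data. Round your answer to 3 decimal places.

n = 5, Σx = 205, Σy = 66, Σx² = 9031, Σy² = 890, Σxy = 2633
nΣxy − ΣxΣy = 13165 − 13530 = -365
nΣx² − (Σx)² = 45155 − 42025 = 3130; nΣy² − (Σy)² = 4450 − 4356 = 94
r = -365 / √(3130 × 94) = -365 / 542.4205 ≈ -0.673

-0.673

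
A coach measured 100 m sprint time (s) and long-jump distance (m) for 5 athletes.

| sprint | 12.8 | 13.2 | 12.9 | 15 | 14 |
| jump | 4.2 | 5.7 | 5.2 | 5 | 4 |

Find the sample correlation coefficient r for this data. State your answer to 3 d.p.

-0.076

n = 5, Σx = 67.9, Σy = 24.1, Σx² = 925.49, Σy² = 118.17, Σxy = 327.08
nΣxy − ΣxΣy = 1635.4 − 1636.39 = -0.99
nΣx² − (Σx)² = 4627.45 − 4610.41 = 17.04; nΣy² − (Σy)² = 590.85 − 580.81 = 10.04
r = -0.99 / √(17.04 × 10.04) = -0.99 / 13.0798 ≈ -0.076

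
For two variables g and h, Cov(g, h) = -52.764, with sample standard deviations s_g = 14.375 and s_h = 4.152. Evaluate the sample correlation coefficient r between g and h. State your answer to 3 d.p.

-0.884

r = Cov(g,h) / (s_g · s_h) = -52.764 / (14.375 × 4.152)
  = -52.764 / 59.6850 ≈ -0.884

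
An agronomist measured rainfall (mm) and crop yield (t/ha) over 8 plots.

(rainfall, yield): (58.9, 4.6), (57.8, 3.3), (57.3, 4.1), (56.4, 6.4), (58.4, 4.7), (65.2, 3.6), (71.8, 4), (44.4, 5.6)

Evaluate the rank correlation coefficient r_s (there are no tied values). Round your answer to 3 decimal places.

-0.595

Rank rainfall: 6, 4, 3, 2, 5, 7, 8, 1
Rank yield: 5, 1, 4, 8, 6, 2, 3, 7
d = rank(rainfall) − rank(yield): 1, 3, -1, -6, -1, 5, 5, -6; Σd² = 134
ρ = 1 − 6Σd² / [n(n²−1)] = 1 − 6×134 / (8×63) = 1 − 804/504 ≈ -0.595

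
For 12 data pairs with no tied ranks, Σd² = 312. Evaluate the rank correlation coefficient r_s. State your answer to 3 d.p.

-0.091

ρ = 1 − 6Σd² / [n(n²−1)] = 1 − 6×312 / (12×143)
  = 1 − 1872/1716 = 1 − 1.0909 ≈ -0.091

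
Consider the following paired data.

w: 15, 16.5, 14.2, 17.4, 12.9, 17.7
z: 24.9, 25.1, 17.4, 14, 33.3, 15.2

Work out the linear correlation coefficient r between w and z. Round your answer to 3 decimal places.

-0.731

n = 6, Σw = 93.7, Σz = 129.9, Σw² = 1481.35, Σz² = 3088.71, Σwz = 1976.94
nΣwz − ΣwΣz = 11861.64 − 12171.63 = -309.99
nΣw² − (Σw)² = 8888.1 − 8779.69 = 108.41; nΣz² − (Σz)² = 18532.26 − 16874.01 = 1658.25
r = -309.99 / √(108.41 × 1658.25) = -309.99 / 423.9940 ≈ -0.731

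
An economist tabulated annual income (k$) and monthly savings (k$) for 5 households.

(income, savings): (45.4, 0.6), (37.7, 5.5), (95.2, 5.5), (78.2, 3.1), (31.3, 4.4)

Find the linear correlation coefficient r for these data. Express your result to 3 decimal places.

0.171

n = 5, Σx = 287.8, Σy = 19.1, Σx² = 19640.42, Σy² = 89.83, Σxy = 1138.33
nΣxy − ΣxΣy = 5691.65 − 5496.98 = 194.67
nΣx² − (Σx)² = 98202.1 − 82828.84 = 15373.26; nΣy² − (Σy)² = 449.15 − 364.81 = 84.34
r = 194.67 / √(15373.26 × 84.34) = 194.67 / 1138.6750 ≈ 0.171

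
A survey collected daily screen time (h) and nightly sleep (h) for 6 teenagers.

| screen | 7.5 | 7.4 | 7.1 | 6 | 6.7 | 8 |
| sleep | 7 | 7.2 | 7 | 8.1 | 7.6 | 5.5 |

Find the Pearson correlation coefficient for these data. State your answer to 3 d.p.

-0.900

n = 6, Σx = 42.7, Σy = 42.4, Σx² = 306.31, Σy² = 303.46, Σxy = 299
nΣxy − ΣxΣy = 1794 − 1810.48 = -16.48
nΣx² − (Σx)² = 1837.86 − 1823.29 = 14.57; nΣy² − (Σy)² = 1820.76 − 1797.76 = 23
r = -16.48 / √(14.57 × 23) = -16.48 / 18.3060 ≈ -0.900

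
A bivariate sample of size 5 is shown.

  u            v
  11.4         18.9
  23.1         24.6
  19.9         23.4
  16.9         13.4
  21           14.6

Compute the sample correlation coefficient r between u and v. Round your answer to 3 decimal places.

0.335

n = 5, Σu = 92.3, Σv = 94.9, Σu² = 1786.19, Σv² = 1902.65, Σuv = 1782.44
nΣuv − ΣuΣv = 8912.2 − 8759.27 = 152.93
nΣu² − (Σu)² = 8930.95 − 8519.29 = 411.66; nΣv² − (Σv)² = 9513.25 − 9006.01 = 507.24
r = 152.93 / √(411.66 × 507.24) = 152.93 / 456.9578 ≈ 0.335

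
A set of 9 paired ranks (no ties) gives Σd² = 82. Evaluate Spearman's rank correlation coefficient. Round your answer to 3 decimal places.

0.317

ρ = 1 − 6Σd² / [n(n²−1)] = 1 − 6×82 / (9×80)
  = 1 − 492/720 = 1 − 0.6833 ≈ 0.317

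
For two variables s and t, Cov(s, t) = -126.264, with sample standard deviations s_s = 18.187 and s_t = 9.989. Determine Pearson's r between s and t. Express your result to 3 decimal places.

-0.695

r = Cov(s,t) / (s_s · s_t) = -126.264 / (18.187 × 9.989)
  = -126.264 / 181.6699 ≈ -0.695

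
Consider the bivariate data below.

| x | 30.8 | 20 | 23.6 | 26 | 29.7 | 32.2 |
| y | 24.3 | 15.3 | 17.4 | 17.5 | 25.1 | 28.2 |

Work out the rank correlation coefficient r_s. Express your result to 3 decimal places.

Rank x: 5, 1, 2, 3, 4, 6
Rank y: 4, 1, 2, 3, 5, 6
d = rank(x) − rank(y): 1, 0, 0, 0, -1, 0; Σd² = 2
ρ = 1 − 6Σd² / [n(n²−1)] = 1 − 6×2 / (6×35) = 1 − 12/210 ≈ 0.943

0.943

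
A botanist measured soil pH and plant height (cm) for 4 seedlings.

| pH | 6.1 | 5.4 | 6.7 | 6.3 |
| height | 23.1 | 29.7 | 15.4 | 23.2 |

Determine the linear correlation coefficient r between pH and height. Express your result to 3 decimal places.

n = 4, Σx = 24.5, Σy = 91.4, Σx² = 150.95, Σy² = 2191.1, Σxy = 550.63
nΣxy − ΣxΣy = 2202.52 − 2239.3 = -36.78
nΣx² − (Σx)² = 603.8 − 600.25 = 3.55; nΣy² − (Σy)² = 8764.4 − 8353.96 = 410.44
r = -36.78 / √(3.55 × 410.44) = -36.78 / 38.1715 ≈ -0.964

-0.964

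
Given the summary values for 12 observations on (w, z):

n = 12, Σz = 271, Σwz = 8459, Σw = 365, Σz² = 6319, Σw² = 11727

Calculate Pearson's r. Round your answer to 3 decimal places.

r = (nΣwz − ΣwΣz) / √[(nΣw² − (Σw)²)(nΣz² − (Σz)²)]
Numerator: 12×8459 − 365×271 = 2593
Denominator: √[(140724 − 133225)(75828 − 73441)] = √[7499 × 2387] = 4230.8525
r = 2593 / 4230.8525 ≈ 0.613

0.613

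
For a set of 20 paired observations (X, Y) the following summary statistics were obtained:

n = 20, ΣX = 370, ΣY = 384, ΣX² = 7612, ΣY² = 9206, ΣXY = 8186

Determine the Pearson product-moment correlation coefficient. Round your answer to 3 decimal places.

0.912

r = (nΣXY − ΣXΣY) / √[(nΣX² − (ΣX)²)(nΣY² − (ΣY)²)]
Numerator: 20×8186 − 370×384 = 21640
Denominator: √[(152240 − 136900)(184120 − 147456)] = √[15340 × 36664] = 23715.5173
r = 21640 / 23715.5173 ≈ 0.912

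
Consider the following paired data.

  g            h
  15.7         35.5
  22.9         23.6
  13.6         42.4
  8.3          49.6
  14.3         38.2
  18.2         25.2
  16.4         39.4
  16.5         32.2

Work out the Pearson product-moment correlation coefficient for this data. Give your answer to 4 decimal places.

n = 8, Σg = 125.9, Σh = 286.1, Σg² = 2101.69, Σh² = 10758.61, Σgh = 4268.47
nΣgh − ΣgΣh = 34147.76 − 36019.99 = -1872.23
nΣg² − (Σg)² = 16813.52 − 15850.81 = 962.71; nΣh² − (Σh)² = 86068.88 − 81853.21 = 4215.67
r = -1872.23 / √(962.71 × 4215.67) = -1872.23 / 2014.5639 ≈ -0.9293

-0.9293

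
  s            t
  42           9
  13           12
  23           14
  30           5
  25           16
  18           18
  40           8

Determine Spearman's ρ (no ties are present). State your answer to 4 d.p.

-0.6071

Rank s: 7, 1, 3, 5, 4, 2, 6
Rank t: 3, 4, 5, 1, 6, 7, 2
d = rank(s) − rank(t): 4, -3, -2, 4, -2, -5, 4; Σd² = 90
ρ = 1 − 6Σd² / [n(n²−1)] = 1 − 6×90 / (7×48) = 1 − 540/336 ≈ -0.6071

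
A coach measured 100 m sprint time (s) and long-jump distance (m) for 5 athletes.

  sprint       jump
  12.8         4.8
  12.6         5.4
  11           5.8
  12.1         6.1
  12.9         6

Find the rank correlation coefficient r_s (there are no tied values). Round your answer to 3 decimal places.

-0.200

Rank sprint: 4, 3, 1, 2, 5
Rank jump: 1, 2, 3, 5, 4
d = rank(sprint) − rank(jump): 3, 1, -2, -3, 1; Σd² = 24
ρ = 1 − 6Σd² / [n(n²−1)] = 1 − 6×24 / (5×24) = 1 − 144/120 ≈ -0.200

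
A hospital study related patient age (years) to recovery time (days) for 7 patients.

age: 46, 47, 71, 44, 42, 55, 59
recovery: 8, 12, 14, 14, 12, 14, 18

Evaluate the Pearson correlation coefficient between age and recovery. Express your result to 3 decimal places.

0.500

n = 7, Σx = 364, Σy = 92, Σx² = 19572, Σy² = 1264, Σxy = 4878
nΣxy − ΣxΣy = 34146 − 33488 = 658
nΣx² − (Σx)² = 137004 − 132496 = 4508; nΣy² − (Σy)² = 8848 − 8464 = 384
r = 658 / √(4508 × 384) = 658 / 1315.7021 ≈ 0.500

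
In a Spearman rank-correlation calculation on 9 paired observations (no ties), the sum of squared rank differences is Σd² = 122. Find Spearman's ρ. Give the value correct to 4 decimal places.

ρ = 1 − 6Σd² / [n(n²−1)] = 1 − 6×122 / (9×80)
  = 1 − 732/720 = 1 − 1.01667 ≈ -0.0167

-0.0167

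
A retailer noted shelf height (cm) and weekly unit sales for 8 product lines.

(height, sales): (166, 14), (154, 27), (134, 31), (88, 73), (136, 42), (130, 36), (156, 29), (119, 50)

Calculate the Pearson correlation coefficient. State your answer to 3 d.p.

n = 8, Σx = 1083, Σy = 302, Σx² = 150865, Σy² = 13616, Σxy = 37926
nΣxy − ΣxΣy = 303408 − 327066 = -23658
nΣx² − (Σx)² = 1206920 − 1172889 = 34031; nΣy² − (Σy)² = 108928 − 91204 = 17724
r = -23658 / √(34031 × 17724) = -23658 / 24559.4268 ≈ -0.963

-0.963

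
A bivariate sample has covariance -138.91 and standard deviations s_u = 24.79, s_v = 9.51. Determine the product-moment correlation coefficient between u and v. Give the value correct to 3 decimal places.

r = Cov(u,v) / (s_u · s_v) = -138.91 / (24.79 × 9.51)
  = -138.91 / 235.7529 ≈ -0.589

-0.589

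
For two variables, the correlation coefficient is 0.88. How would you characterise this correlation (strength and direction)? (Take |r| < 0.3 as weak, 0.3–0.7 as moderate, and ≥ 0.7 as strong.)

r = 0.88 > 0 so the relationship is positive.
|r| = 0.88, which falls in the strong range.

strong positive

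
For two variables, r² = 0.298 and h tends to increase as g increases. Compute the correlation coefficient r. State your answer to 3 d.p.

0.546

|r| = √0.298 = 0.546
The association is positive, so r = 0.546.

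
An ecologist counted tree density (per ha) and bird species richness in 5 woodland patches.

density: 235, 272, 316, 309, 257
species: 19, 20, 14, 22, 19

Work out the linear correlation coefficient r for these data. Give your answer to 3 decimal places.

-0.254

n = 5, Σx = 1389, Σy = 94, Σx² = 390595, Σy² = 1802, Σxy = 26010
nΣxy − ΣxΣy = 130050 − 130566 = -516
nΣx² − (Σx)² = 1952975 − 1929321 = 23654; nΣy² − (Σy)² = 9010 − 8836 = 174
r = -516 / √(23654 × 174) = -516 / 2028.7425 ≈ -0.254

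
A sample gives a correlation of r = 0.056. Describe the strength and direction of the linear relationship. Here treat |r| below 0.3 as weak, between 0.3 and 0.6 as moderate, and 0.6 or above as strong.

r = 0.056 > 0 so the relationship is positive.
|r| = 0.056, which falls in the weak range.

weak positive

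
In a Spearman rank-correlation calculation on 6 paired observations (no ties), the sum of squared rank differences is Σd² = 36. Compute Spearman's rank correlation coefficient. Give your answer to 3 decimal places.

-0.029

ρ = 1 − 6Σd² / [n(n²−1)] = 1 − 6×36 / (6×35)
  = 1 − 216/210 = 1 − 1.0286 ≈ -0.029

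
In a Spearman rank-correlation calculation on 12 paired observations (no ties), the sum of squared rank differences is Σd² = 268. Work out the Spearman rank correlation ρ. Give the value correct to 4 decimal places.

ρ = 1 − 6Σd² / [n(n²−1)] = 1 − 6×268 / (12×143)
  = 1 − 1608/1716 = 1 − 0.93706 ≈ 0.0629

0.0629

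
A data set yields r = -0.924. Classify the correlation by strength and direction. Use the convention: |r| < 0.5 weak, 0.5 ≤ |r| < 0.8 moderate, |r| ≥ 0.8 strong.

r = -0.924 < 0 so the relationship is negative.
|r| = 0.924, which falls in the strong range.

strong negative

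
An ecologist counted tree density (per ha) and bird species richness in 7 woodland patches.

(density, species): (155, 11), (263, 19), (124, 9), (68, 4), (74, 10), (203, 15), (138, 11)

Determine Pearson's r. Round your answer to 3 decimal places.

n = 7, Σx = 1025, Σy = 79, Σx² = 178923, Σy² = 1025, Σxy = 13393
nΣxy − ΣxΣy = 93751 − 80975 = 12776
nΣx² − (Σx)² = 1252461 − 1050625 = 201836; nΣy² − (Σy)² = 7175 − 6241 = 934
r = 12776 / √(201836 × 934) = 12776 / 13730.0701 ≈ 0.931

0.931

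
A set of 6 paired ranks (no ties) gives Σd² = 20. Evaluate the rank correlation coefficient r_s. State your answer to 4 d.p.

ρ = 1 − 6Σd² / [n(n²−1)] = 1 − 6×20 / (6×35)
  = 1 − 120/210 = 1 − 0.57143 ≈ 0.4286

0.4286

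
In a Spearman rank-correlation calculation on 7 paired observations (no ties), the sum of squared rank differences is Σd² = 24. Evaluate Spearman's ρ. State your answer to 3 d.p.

ρ = 1 − 6Σd² / [n(n²−1)] = 1 − 6×24 / (7×48)
  = 1 − 144/336 = 1 − 0.4286 ≈ 0.571

0.571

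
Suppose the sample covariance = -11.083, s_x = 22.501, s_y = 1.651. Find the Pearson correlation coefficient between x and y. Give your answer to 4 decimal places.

-0.2983

r = Cov(x,y) / (s_x · s_y) = -11.083 / (22.501 × 1.651)
  = -11.083 / 37.1492 ≈ -0.2983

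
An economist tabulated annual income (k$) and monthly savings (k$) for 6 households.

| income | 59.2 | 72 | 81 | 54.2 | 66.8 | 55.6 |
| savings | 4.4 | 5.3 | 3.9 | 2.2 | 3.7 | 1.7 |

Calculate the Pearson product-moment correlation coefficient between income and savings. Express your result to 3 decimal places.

n = 6, Σx = 388.8, Σy = 21.2, Σx² = 25740.88, Σy² = 84.08, Σxy = 1418.9
nΣxy − ΣxΣy = 8513.4 − 8242.56 = 270.84
nΣx² − (Σx)² = 154445.28 − 151165.44 = 3279.84; nΣy² − (Σy)² = 504.48 − 449.44 = 55.04
r = 270.84 / √(3279.84 × 55.04) = 270.84 / 424.8793 ≈ 0.637

0.637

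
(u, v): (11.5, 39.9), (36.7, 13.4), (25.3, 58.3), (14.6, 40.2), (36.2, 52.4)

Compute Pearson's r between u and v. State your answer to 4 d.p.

-0.2057

n = 5, Σu = 124.3, Σv = 204.2, Σu² = 3642.83, Σv² = 9532.26, Σuv = 4909.42
nΣuv − ΣuΣv = 24547.1 − 25382.06 = -834.96
nΣu² − (Σu)² = 18214.15 − 15450.49 = 2763.66; nΣv² − (Σv)² = 47661.3 − 41697.64 = 5963.66
r = -834.96 / √(2763.66 × 5963.66) = -834.96 / 4059.7449 ≈ -0.2057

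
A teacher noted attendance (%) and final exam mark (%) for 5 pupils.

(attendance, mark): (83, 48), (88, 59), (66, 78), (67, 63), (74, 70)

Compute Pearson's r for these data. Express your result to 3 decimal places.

-0.718

n = 5, Σx = 378, Σy = 318, Σx² = 28954, Σy² = 20738, Σxy = 23725
nΣxy − ΣxΣy = 118625 − 120204 = -1579
nΣx² − (Σx)² = 144770 − 142884 = 1886; nΣy² − (Σy)² = 103690 − 101124 = 2566
r = -1579 / √(1886 × 2566) = -1579 / 2199.8809 ≈ -0.718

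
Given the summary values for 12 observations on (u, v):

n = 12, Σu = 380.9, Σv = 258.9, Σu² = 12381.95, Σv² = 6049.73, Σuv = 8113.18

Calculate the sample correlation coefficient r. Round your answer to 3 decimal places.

r = (nΣuv − ΣuΣv) / √[(nΣu² − (Σu)²)(nΣv² − (Σv)²)]
Numerator: 12×8113.18 − 380.9×258.9 = -1256.85
Denominator: √[(148583.4 − 145084.81)(72596.76 − 67029.21)] = √[3498.59 × 5567.55] = 4413.4538
r = -1256.85 / 4413.4538 ≈ -0.285

-0.285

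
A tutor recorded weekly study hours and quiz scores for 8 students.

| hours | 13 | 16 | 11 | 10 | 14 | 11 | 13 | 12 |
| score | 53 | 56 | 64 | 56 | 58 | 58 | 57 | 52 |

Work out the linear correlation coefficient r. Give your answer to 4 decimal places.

-0.2231

n = 8, Σx = 100, Σy = 454, Σx² = 1276, Σy² = 25858, Σxy = 5664
nΣxy − ΣxΣy = 45312 − 45400 = -88
nΣx² − (Σx)² = 10208 − 10000 = 208; nΣy² − (Σy)² = 206864 − 206116 = 748
r = -88 / √(208 × 748) = -88 / 394.4414 ≈ -0.2231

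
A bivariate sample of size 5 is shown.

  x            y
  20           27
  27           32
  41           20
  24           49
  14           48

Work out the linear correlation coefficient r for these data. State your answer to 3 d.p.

-0.699

n = 5, Σx = 126, Σy = 176, Σx² = 3582, Σy² = 6858, Σxy = 4072
nΣxy − ΣxΣy = 20360 − 22176 = -1816
nΣx² − (Σx)² = 17910 − 15876 = 2034; nΣy² − (Σy)² = 34290 − 30976 = 3314
r = -1816 / √(2034 × 3314) = -1816 / 2596.2812 ≈ -0.699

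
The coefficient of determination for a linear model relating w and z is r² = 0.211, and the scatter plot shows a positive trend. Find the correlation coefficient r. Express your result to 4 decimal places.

0.4593

|r| = √0.211 = 0.4593
The association is positive, so r = 0.4593.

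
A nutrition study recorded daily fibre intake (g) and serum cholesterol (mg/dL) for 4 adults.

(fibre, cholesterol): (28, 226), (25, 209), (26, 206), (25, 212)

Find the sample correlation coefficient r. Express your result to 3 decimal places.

n = 4, Σx = 104, Σy = 853, Σx² = 2710, Σy² = 182137, Σxy = 22209
nΣxy − ΣxΣy = 88836 − 88712 = 124
nΣx² − (Σx)² = 10840 − 10816 = 24; nΣy² − (Σy)² = 728548 − 727609 = 939
r = 124 / √(24 × 939) = 124 / 150.1200 ≈ 0.826

0.826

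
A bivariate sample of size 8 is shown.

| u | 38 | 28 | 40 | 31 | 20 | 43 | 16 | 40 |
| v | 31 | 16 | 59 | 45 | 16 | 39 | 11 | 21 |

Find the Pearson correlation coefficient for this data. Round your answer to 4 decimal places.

n = 8, Σu = 256, Σv = 238, Σu² = 8894, Σv² = 9062, Σuv = 8394
nΣuv − ΣuΣv = 67152 − 60928 = 6224
nΣu² − (Σu)² = 71152 − 65536 = 5616; nΣv² − (Σv)² = 72496 − 56644 = 15852
r = 6224 / √(5616 × 15852) = 6224 / 9435.2971 ≈ 0.6597

0.6597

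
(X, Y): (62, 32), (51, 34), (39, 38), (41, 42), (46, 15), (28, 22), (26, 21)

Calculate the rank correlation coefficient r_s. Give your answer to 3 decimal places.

Rank X: 7, 6, 3, 4, 5, 2, 1
Rank Y: 4, 5, 6, 7, 1, 3, 2
d = rank(X) − rank(Y): 3, 1, -3, -3, 4, -1, -1; Σd² = 46
ρ = 1 − 6Σd² / [n(n²−1)] = 1 − 6×46 / (7×48) = 1 − 276/336 ≈ 0.179

0.179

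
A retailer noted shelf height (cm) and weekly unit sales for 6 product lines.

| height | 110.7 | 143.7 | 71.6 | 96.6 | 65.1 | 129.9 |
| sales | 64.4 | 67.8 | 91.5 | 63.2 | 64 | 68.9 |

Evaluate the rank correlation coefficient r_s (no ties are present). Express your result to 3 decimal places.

0.257

Rank height: 4, 6, 2, 3, 1, 5
Rank sales: 3, 4, 6, 1, 2, 5
d = rank(height) − rank(sales): 1, 2, -4, 2, -1, 0; Σd² = 26
ρ = 1 − 6Σd² / [n(n²−1)] = 1 − 6×26 / (6×35) = 1 − 156/210 ≈ 0.257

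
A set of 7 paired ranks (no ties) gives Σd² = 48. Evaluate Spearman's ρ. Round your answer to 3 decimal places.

0.143

ρ = 1 − 6Σd² / [n(n²−1)] = 1 − 6×48 / (7×48)
  = 1 − 288/336 = 1 − 0.8571 ≈ 0.143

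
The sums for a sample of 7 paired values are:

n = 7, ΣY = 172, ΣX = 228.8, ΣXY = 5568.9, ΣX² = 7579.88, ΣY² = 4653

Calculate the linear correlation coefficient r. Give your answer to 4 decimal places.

r = (nΣXY − ΣXΣY) / √[(nΣX² − (ΣX)²)(nΣY² − (ΣY)²)]
Numerator: 7×5568.9 − 228.8×172 = -371.3
Denominator: √[(53059.16 − 52349.44)(32571 − 29584)] = √[709.72 × 2987] = 1455.9992
r = -371.3 / 1455.9992 ≈ -0.2550

-0.2550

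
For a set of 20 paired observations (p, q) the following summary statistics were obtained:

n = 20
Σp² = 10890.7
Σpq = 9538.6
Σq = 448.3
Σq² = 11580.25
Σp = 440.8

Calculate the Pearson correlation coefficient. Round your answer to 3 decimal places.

-0.255

r = (nΣpq − ΣpΣq) / √[(nΣp² − (Σp)²)(nΣq² − (Σq)²)]
Numerator: 20×9538.6 − 440.8×448.3 = -6838.64
Denominator: √[(217814 − 194304.64)(231605 − 200972.89)] = √[23509.36 × 30632.11] = 26835.4486
r = -6838.64 / 26835.4486 ≈ -0.255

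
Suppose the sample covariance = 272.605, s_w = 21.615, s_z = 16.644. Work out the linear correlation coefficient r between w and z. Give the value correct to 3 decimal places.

0.758

r = Cov(w,z) / (s_w · s_z) = 272.605 / (21.615 × 16.644)
  = 272.605 / 359.7601 ≈ 0.758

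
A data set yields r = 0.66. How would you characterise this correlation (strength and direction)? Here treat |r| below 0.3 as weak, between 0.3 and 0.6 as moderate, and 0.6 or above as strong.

r = 0.66 > 0 so the relationship is positive.
|r| = 0.66, which falls in the strong range.

strong positive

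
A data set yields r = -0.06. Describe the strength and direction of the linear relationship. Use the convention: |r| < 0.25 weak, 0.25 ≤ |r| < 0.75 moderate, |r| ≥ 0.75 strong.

r = -0.06 < 0 so the relationship is negative.
|r| = 0.06, which falls in the weak range.

weak negative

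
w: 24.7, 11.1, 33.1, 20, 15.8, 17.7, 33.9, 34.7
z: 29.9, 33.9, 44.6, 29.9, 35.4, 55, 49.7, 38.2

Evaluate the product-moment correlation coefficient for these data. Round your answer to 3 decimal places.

0.292

n = 8, Σw = 191, Σz = 316.6, Σw² = 5145.14, Σz² = 13133.88, Σwz = 7732.27
nΣwz − ΣwΣz = 61858.16 − 60470.6 = 1387.56
nΣw² − (Σw)² = 41161.12 − 36481 = 4680.12; nΣz² − (Σz)² = 105071.04 − 100235.56 = 4835.48
r = 1387.56 / √(4680.12 × 4835.48) = 1387.56 / 4757.1658 ≈ 0.292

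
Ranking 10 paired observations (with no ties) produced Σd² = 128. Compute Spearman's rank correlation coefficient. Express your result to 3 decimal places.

0.224

ρ = 1 − 6Σd² / [n(n²−1)] = 1 − 6×128 / (10×99)
  = 1 − 768/990 = 1 − 0.7758 ≈ 0.224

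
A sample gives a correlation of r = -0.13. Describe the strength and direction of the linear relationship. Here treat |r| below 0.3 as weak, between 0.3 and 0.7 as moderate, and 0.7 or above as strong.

r = -0.13 < 0 so the relationship is negative.
|r| = 0.13, which falls in the weak range.

weak negative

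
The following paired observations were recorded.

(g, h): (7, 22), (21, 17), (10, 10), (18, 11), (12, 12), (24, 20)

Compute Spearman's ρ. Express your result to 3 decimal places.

Rank g: 1, 5, 2, 4, 3, 6
Rank h: 6, 4, 1, 2, 3, 5
d = rank(g) − rank(h): -5, 1, 1, 2, 0, 1; Σd² = 32
ρ = 1 − 6Σd² / [n(n²−1)] = 1 − 6×32 / (6×35) = 1 − 192/210 ≈ 0.086

0.086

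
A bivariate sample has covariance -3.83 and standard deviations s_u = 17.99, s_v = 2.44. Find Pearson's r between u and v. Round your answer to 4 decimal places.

-0.0873

r = Cov(u,v) / (s_u · s_v) = -3.83 / (17.99 × 2.44)
  = -3.83 / 43.8956 ≈ -0.0873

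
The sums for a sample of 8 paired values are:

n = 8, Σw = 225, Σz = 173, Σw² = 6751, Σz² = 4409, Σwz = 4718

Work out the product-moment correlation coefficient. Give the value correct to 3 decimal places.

r = (nΣwz − ΣwΣz) / √[(nΣw² − (Σw)²)(nΣz² − (Σz)²)]
Numerator: 8×4718 − 225×173 = -1181
Denominator: √[(54008 − 50625)(35272 − 29929)] = √[3383 × 5343] = 4251.5137
r = -1181 / 4251.5137 ≈ -0.278

-0.278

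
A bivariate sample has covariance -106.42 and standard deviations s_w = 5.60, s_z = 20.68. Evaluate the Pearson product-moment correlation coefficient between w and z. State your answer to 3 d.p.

r = Cov(w,z) / (s_w · s_z) = -106.42 / (5.60 × 20.68)
  = -106.42 / 115.8080 ≈ -0.919

-0.919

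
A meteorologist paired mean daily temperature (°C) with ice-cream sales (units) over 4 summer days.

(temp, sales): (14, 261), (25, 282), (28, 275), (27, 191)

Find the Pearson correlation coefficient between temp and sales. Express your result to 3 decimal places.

n = 4, Σx = 94, Σy = 1009, Σx² = 2334, Σy² = 259751, Σxy = 23561
nΣxy − ΣxΣy = 94244 − 94846 = -602
nΣx² − (Σx)² = 9336 − 8836 = 500; nΣy² − (Σy)² = 1039004 − 1018081 = 20923
r = -602 / √(500 × 20923) = -602 / 3234.4242 ≈ -0.186

-0.186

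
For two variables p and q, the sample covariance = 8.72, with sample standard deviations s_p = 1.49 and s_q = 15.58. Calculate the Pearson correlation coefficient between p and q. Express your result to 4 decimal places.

0.3756

r = Cov(p,q) / (s_p · s_q) = 8.72 / (1.49 × 15.58)
  = 8.72 / 23.2142 ≈ 0.3756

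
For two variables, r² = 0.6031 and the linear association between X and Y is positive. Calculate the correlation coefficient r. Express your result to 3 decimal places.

|r| = √0.6031 = 0.777
The association is positive, so r = 0.777.

0.777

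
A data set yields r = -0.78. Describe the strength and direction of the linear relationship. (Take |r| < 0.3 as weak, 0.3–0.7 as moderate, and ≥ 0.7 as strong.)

r = -0.78 < 0 so the relationship is negative.
|r| = 0.78, which falls in the strong range.

strong negative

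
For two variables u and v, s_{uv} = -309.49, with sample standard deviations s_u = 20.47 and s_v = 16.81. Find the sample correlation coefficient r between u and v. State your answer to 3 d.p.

-0.899

r = Cov(u,v) / (s_u · s_v) = -309.49 / (20.47 × 16.81)
  = -309.49 / 344.1007 ≈ -0.899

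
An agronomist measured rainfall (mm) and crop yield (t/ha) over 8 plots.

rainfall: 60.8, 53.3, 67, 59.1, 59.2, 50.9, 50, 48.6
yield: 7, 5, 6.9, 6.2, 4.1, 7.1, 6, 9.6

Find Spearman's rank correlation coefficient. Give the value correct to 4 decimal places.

-0.2619

Rank rainfall: 7, 4, 8, 5, 6, 3, 2, 1
Rank yield: 6, 2, 5, 4, 1, 7, 3, 8
d = rank(rainfall) − rank(yield): 1, 2, 3, 1, 5, -4, -1, -7; Σd² = 106
ρ = 1 − 6Σd² / [n(n²−1)] = 1 − 6×106 / (8×63) = 1 − 636/504 ≈ -0.2619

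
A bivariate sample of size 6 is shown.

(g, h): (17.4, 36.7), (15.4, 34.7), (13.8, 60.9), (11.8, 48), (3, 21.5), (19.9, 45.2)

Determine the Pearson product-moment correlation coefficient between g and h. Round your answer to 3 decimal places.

n = 6, Σg = 81.3, Σh = 247, Σg² = 1274.61, Σh² = 11069.08, Σgh = 3543.76
nΣgh − ΣgΣh = 21262.56 − 20081.1 = 1181.46
nΣg² − (Σg)² = 7647.66 − 6609.69 = 1037.97; nΣh² − (Σh)² = 66414.48 − 61009 = 5405.48
r = 1181.46 / √(1037.97 × 5405.48) = 1181.46 / 2368.6971 ≈ 0.499

0.499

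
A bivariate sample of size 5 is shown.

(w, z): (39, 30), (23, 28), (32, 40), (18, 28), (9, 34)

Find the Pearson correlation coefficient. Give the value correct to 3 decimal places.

0.134

n = 5, Σw = 121, Σz = 160, Σw² = 3479, Σz² = 5224, Σwz = 3904
nΣwz − ΣwΣz = 19520 − 19360 = 160
nΣw² − (Σw)² = 17395 − 14641 = 2754; nΣz² − (Σz)² = 26120 − 25600 = 520
r = 160 / √(2754 × 520) = 160 / 1196.6954 ≈ 0.134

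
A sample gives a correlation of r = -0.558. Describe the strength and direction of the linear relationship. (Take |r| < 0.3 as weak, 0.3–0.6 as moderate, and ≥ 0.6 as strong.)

moderate negative

r = -0.558 < 0 so the relationship is negative.
|r| = 0.558, which falls in the moderate range.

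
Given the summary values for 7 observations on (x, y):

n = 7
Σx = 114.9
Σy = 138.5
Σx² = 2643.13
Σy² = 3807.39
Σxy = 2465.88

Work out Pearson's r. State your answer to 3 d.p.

r = (nΣxy − ΣxΣy) / √[(nΣx² − (Σx)²)(nΣy² − (Σy)²)]
Numerator: 7×2465.88 − 114.9×138.5 = 1347.51
Denominator: √[(18501.91 − 13202.01)(26651.73 − 19182.25)] = √[5299.9 × 7469.48] = 6291.8596
r = 1347.51 / 6291.8596 ≈ 0.214

0.214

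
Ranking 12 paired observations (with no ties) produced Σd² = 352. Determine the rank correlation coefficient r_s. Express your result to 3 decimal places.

ρ = 1 − 6Σd² / [n(n²−1)] = 1 − 6×352 / (12×143)
  = 1 − 2112/1716 = 1 − 1.2308 ≈ -0.231

-0.231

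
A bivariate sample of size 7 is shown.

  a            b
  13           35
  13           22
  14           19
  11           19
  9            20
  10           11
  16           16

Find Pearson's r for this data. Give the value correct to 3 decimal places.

n = 7, Σa = 86, Σb = 142, Σa² = 1092, Σb² = 3208, Σab = 1762
nΣab − ΣaΣb = 12334 − 12212 = 122
nΣa² − (Σa)² = 7644 − 7396 = 248; nΣb² − (Σb)² = 22456 − 20164 = 2292
r = 122 / √(248 × 2292) = 122 / 753.9337 ≈ 0.162

0.162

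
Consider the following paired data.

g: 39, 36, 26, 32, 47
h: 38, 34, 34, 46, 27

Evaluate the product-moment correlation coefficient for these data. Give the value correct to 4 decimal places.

n = 5, Σg = 180, Σh = 179, Σg² = 6726, Σh² = 6601, Σgh = 6331
nΣgh − ΣgΣh = 31655 − 32220 = -565
nΣg² − (Σg)² = 33630 − 32400 = 1230; nΣh² − (Σh)² = 33005 − 32041 = 964
r = -565 / √(1230 × 964) = -565 / 1088.9077 ≈ -0.5189

-0.5189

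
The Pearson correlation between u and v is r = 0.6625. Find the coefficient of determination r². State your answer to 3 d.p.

r² = (0.6625)² = 0.439

0.439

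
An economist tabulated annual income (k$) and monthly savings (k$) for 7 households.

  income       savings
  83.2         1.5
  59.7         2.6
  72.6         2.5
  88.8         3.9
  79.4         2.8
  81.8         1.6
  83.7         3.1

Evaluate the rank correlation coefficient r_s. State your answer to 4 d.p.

Rank income: 5, 1, 2, 7, 3, 4, 6
Rank savings: 1, 4, 3, 7, 5, 2, 6
d = rank(income) − rank(savings): 4, -3, -1, 0, -2, 2, 0; Σd² = 34
ρ = 1 − 6Σd² / [n(n²−1)] = 1 − 6×34 / (7×48) = 1 − 204/336 ≈ 0.3929

0.3929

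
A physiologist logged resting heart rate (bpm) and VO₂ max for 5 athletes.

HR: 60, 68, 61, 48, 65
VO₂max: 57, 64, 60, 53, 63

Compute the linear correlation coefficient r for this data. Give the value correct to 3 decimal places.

0.961

n = 5, Σx = 302, Σy = 297, Σx² = 18474, Σy² = 17723, Σxy = 18071
nΣxy − ΣxΣy = 90355 − 89694 = 661
nΣx² − (Σx)² = 92370 − 91204 = 1166; nΣy² − (Σy)² = 88615 − 88209 = 406
r = 661 / √(1166 × 406) = 661 / 688.0378 ≈ 0.961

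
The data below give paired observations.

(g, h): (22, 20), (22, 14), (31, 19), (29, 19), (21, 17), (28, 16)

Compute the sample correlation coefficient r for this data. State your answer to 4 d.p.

0.3174

n = 6, Σg = 153, Σh = 105, Σg² = 3995, Σh² = 1863, Σgh = 2693
nΣgh − ΣgΣh = 16158 − 16065 = 93
nΣg² − (Σg)² = 23970 − 23409 = 561; nΣh² − (Σh)² = 11178 − 11025 = 153
r = 93 / √(561 × 153) = 93 / 292.9727 ≈ 0.3174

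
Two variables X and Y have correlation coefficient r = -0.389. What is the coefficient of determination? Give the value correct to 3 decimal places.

r² = (-0.389)² = 0.151

0.151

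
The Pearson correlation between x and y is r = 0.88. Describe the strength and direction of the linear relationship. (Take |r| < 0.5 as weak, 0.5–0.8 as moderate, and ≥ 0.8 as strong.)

r = 0.88 > 0 so the relationship is positive.
|r| = 0.88, which falls in the strong range.

strong positive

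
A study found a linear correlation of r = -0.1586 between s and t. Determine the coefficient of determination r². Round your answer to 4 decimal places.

r² = (-0.1586)² = 0.0252

0.0252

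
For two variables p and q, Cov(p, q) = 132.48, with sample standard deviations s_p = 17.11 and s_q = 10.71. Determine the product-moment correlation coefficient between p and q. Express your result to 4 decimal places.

0.7230

r = Cov(p,q) / (s_p · s_q) = 132.48 / (17.11 × 10.71)
  = 132.48 / 183.2481 ≈ 0.7230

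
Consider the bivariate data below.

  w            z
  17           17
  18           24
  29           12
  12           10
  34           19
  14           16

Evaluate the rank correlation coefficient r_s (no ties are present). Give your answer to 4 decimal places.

Rank w: 3, 4, 5, 1, 6, 2
Rank z: 4, 6, 2, 1, 5, 3
d = rank(w) − rank(z): -1, -2, 3, 0, 1, -1; Σd² = 16
ρ = 1 − 6Σd² / [n(n²−1)] = 1 − 6×16 / (6×35) = 1 − 96/210 ≈ 0.5429

0.5429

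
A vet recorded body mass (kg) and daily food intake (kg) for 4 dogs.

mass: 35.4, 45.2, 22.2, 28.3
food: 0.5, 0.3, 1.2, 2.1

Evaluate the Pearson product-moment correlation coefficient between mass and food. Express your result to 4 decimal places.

n = 4, Σx = 131.1, Σy = 4.1, Σx² = 4589.93, Σy² = 6.19, Σxy = 117.33
nΣxy − ΣxΣy = 469.32 − 537.51 = -68.19
nΣx² − (Σx)² = 18359.72 − 17187.21 = 1172.51; nΣy² − (Σy)² = 24.76 − 16.81 = 7.95
r = -68.19 / √(1172.51 × 7.95) = -68.19 / 96.5477 ≈ -0.7063

-0.7063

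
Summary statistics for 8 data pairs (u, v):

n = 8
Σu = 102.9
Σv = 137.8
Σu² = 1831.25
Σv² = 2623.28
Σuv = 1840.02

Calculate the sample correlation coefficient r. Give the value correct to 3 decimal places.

0.190

r = (nΣuv − ΣuΣv) / √[(nΣu² − (Σu)²)(nΣv² − (Σv)²)]
Numerator: 8×1840.02 − 102.9×137.8 = 540.54
Denominator: √[(14650 − 10588.41)(20986.24 − 18988.84)] = √[4061.59 × 1997.4] = 2848.2661
r = 540.54 / 2848.2661 ≈ 0.190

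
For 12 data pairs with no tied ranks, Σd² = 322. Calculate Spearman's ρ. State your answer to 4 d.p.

ρ = 1 − 6Σd² / [n(n²−1)] = 1 − 6×322 / (12×143)
  = 1 − 1932/1716 = 1 − 1.12587 ≈ -0.1259

-0.1259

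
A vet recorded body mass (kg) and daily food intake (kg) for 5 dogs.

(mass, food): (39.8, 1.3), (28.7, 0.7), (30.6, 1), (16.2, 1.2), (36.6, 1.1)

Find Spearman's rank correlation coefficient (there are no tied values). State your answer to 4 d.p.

0.4000

Rank mass: 5, 2, 3, 1, 4
Rank food: 5, 1, 2, 4, 3
d = rank(mass) − rank(food): 0, 1, 1, -3, 1; Σd² = 12
ρ = 1 − 6Σd² / [n(n²−1)] = 1 − 6×12 / (5×24) = 1 − 72/120 ≈ 0.4000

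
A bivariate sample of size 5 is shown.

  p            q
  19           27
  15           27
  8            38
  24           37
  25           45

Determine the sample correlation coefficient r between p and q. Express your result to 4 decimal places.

n = 5, Σp = 91, Σq = 174, Σp² = 1851, Σq² = 6296, Σpq = 3235
nΣpq − ΣpΣq = 16175 − 15834 = 341
nΣp² − (Σp)² = 9255 − 8281 = 974; nΣq² − (Σq)² = 31480 − 30276 = 1204
r = 341 / √(974 × 1204) = 341 / 1082.9109 ≈ 0.3149

0.3149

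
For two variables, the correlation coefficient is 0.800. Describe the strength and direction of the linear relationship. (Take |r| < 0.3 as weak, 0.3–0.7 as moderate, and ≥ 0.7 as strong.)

r = 0.800 > 0 so the relationship is positive.
|r| = 0.800, which falls in the strong range.

strong positive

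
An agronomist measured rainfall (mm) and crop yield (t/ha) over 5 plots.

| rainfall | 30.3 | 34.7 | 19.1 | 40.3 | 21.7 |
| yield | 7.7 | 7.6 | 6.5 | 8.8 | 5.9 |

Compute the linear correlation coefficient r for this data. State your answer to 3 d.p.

n = 5, Σx = 146.1, Σy = 36.5, Σx² = 4581.97, Σy² = 271.55, Σxy = 1103.85
nΣxy − ΣxΣy = 5519.25 − 5332.65 = 186.6
nΣx² − (Σx)² = 22909.85 − 21345.21 = 1564.64; nΣy² − (Σy)² = 1357.75 − 1332.25 = 25.5
r = 186.6 / √(1564.64 × 25.5) = 186.6 / 199.7456 ≈ 0.934

0.934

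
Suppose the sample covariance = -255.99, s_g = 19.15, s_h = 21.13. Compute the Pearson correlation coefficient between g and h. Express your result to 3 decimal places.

r = Cov(g,h) / (s_g · s_h) = -255.99 / (19.15 × 21.13)
  = -255.99 / 404.6395 ≈ -0.633

-0.633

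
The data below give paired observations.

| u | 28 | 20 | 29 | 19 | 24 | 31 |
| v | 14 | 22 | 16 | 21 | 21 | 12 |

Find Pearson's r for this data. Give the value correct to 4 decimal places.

-0.9228

n = 6, Σu = 151, Σv = 106, Σu² = 3923, Σv² = 1962, Σuv = 2571
nΣuv − ΣuΣv = 15426 − 16006 = -580
nΣu² − (Σu)² = 23538 − 22801 = 737; nΣv² − (Σv)² = 11772 − 11236 = 536
r = -580 / √(737 × 536) = -580 / 628.5157 ≈ -0.9228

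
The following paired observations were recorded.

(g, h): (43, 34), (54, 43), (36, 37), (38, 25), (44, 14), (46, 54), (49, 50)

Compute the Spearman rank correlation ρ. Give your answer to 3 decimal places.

Rank g: 3, 7, 1, 2, 4, 5, 6
Rank h: 3, 5, 4, 2, 1, 7, 6
d = rank(g) − rank(h): 0, 2, -3, 0, 3, -2, 0; Σd² = 26
ρ = 1 − 6Σd² / [n(n²−1)] = 1 − 6×26 / (7×48) = 1 − 156/336 ≈ 0.536

0.536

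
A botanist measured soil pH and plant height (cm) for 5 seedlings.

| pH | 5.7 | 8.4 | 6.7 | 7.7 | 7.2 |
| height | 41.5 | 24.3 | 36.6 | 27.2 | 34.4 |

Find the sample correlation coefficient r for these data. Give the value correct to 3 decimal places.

n = 5, Σx = 35.7, Σy = 164, Σx² = 259.07, Σy² = 5575.5, Σxy = 1143.01
nΣxy − ΣxΣy = 5715.05 − 5854.8 = -139.75
nΣx² − (Σx)² = 1295.35 − 1274.49 = 20.86; nΣy² − (Σy)² = 27877.5 − 26896 = 981.5
r = -139.75 / √(20.86 × 981.5) = -139.75 / 143.0877 ≈ -0.977

-0.977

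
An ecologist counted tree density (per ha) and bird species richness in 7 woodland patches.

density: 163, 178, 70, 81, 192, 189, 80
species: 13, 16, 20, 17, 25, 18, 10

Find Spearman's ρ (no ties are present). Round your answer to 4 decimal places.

0.3571

Rank density: 4, 5, 1, 3, 7, 6, 2
Rank species: 2, 3, 6, 4, 7, 5, 1
d = rank(density) − rank(species): 2, 2, -5, -1, 0, 1, 1; Σd² = 36
ρ = 1 − 6Σd² / [n(n²−1)] = 1 − 6×36 / (7×48) = 1 − 216/336 ≈ 0.3571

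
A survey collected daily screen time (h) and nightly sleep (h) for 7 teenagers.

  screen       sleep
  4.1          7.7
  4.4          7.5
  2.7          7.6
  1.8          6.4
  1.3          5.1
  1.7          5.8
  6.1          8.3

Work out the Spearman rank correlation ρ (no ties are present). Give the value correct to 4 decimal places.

Rank screen: 5, 6, 4, 3, 1, 2, 7
Rank sleep: 6, 4, 5, 3, 1, 2, 7
d = rank(screen) − rank(sleep): -1, 2, -1, 0, 0, 0, 0; Σd² = 6
ρ = 1 − 6Σd² / [n(n²−1)] = 1 − 6×6 / (7×48) = 1 − 36/336 ≈ 0.8929

0.8929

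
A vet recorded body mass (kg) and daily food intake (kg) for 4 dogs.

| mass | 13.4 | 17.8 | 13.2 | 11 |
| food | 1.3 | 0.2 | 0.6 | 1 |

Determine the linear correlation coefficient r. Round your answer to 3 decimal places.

n = 4, Σx = 55.4, Σy = 3.1, Σx² = 791.64, Σy² = 3.09, Σxy = 39.9
nΣxy − ΣxΣy = 159.6 − 171.74 = -12.14
nΣx² − (Σx)² = 3166.56 − 3069.16 = 97.4; nΣy² − (Σy)² = 12.36 − 9.61 = 2.75
r = -12.14 / √(97.4 × 2.75) = -12.14 / 16.3661 ≈ -0.742

-0.742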